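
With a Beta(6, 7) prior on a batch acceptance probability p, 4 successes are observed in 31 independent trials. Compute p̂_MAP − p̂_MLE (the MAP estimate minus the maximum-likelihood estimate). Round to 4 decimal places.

MAP − MLE = 0.0853

Posterior is Beta(10, 34); MAP = (10−1)/(44−2) = 9/42 ≈ 0.21429.
MLE ignores the prior: p̂_MLE = k/n = 4/31 ≈ 0.12903.
Difference = 9/42 − 4/31 = 37/434 ≈ 0.0853.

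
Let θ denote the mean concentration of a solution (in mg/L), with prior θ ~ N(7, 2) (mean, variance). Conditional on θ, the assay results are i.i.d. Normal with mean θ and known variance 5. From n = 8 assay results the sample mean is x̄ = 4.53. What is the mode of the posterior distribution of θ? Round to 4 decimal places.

θ̂_MAP = 5.1181

n = 8, x̄ = 4.53.
For a Normal prior and Normal likelihood with known variance, the posterior is Normal; its mode equals its mean, the precision-weighted average.
Prior precision 1/σ₀² = 1/2 = 0.5; data precision n/σ² = 8/5 = 1.6.
θ̂ = (0.5·7 + 1.6·4.53) / (0.5 + 1.6) = 10.748/2.1 = 2687/525 ≈ 5.1181.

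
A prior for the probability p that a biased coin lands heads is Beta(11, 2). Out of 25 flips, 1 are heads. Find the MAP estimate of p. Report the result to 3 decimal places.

Prior: Beta(11, 2).
Data: 1 success in 25 trials. The binomial likelihood contributes p(1−p)^24, so the posterior is Beta(11+1, 2+24) = Beta(12, 26).
For Beta(a, b) with a, b > 1 the mode is (a−1)/(a+b−2) = 11/36 ≈ 0.306.

p̂_MAP = 0.306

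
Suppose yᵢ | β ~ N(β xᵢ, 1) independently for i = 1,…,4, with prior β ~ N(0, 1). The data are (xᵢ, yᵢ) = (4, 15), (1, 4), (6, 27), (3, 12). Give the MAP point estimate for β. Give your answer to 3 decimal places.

log p(β | y) = −Σ(yᵢ − βxᵢ)²/(2·1) − β²/(2·1) + const.
Setting the derivative to zero: Σxᵢ(yᵢ − βxᵢ)/1 − β/1 = 0, so β = Σxᵢyᵢ / (Σxᵢ² + σ²/τ²).
Σxᵢyᵢ = 4·15 + 1·4 + 6·27 + 3·12 = 262; Σxᵢ² = 62; σ²/τ² = 1.
β̂_MAP = 262 / (62 + 1) = 262/63 ≈ 4.159.

β̂_MAP = 4.159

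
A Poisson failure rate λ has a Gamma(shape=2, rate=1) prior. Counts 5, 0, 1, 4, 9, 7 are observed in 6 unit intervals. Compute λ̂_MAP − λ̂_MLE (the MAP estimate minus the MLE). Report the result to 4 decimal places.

MAP − MLE = -0.4762

Σxᵢ = 26. Posterior is Gamma(28, 7); MAP = (28−1)/7 = 27/7 ≈ 3.85714.
MLE = x̄ = 26/6 ≈ 4.33333.
Difference = 27/7 − 26/6 = -10/21 ≈ -0.4762.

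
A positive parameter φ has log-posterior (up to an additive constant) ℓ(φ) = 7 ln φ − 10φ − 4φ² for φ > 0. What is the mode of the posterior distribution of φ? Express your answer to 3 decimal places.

ℓ'(φ) = 7/φ − 10 − 8φ. Setting this to zero and multiplying by φ: 8φ² + 10φ − 7 = 0.
φ = (−10 + √(10² + 4·8·7)) / (2·8) = (−10 + √324) / 16 = (−10 + 18)/16 = 1/2.
ℓ''(φ) = −7/φ² − 8 < 0, confirming a maximum.

φ̂_MAP = 0.500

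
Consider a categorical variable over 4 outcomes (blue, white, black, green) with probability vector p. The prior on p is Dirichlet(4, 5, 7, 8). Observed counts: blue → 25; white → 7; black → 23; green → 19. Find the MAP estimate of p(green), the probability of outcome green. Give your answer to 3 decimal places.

The posterior is Dirichlet(αᵢ + nᵢ) = Dirichlet(29, 12, 30, 27).
For a Dirichlet(a₁,…,a_K) with all aᵢ > 1, the mode has j-th component (aⱼ − 1)/(Σaᵢ − K).
Here Σaᵢ = 98 and K = 4, so p(green) = (27 − 1)/(98 − 4) = 26/94 ≈ 0.277.

MAP estimate of p(green) = 0.277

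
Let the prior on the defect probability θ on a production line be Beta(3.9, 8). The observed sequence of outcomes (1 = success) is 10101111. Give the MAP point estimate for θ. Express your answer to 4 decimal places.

θ̂_MAP = 0.4972

Prior: Beta(3.9, 8).
Data: 6 successes in 8 trials (from the sequence). The binomial likelihood contributes θ^6(1−θ)^2, so the posterior is Beta(3.9+6, 8+2) = Beta(9.9, 10).
For Beta(a, b) with a, b > 1 the mode is (a−1)/(a+b−2) = 8.9/17.9 ≈ 0.4972.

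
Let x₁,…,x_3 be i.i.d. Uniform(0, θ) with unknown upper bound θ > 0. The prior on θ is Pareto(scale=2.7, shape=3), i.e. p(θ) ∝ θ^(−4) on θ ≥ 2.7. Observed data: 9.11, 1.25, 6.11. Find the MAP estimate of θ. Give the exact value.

The Uniform(0, θ) likelihood is θ^(−n) for θ ≥ max(xᵢ), zero otherwise. Here max(xᵢ) = 9.11.
Posterior ∝ θ^(−4) · θ^(−3) = θ^(−7) on θ ≥ max(2.7, 9.11) = 9.11.
This density is strictly decreasing in θ, so the posterior mode lies at the lower boundary of the support.

θ̂_MAP = 9.11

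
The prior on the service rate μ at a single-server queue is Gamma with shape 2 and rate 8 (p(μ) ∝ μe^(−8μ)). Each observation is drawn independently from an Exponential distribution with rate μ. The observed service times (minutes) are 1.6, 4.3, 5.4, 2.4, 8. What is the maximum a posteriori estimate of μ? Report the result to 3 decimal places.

The Exponential(rate=μ) likelihood is ∝ μ^n e^(−μΣtᵢ). Here n = 5 and Σtᵢ = 1.6 + 4.3 + 5.4 + 2.4 + 8 = 21.7.
Posterior ∝ μe^(−8μ) · μ^5e^(−21.7μ) = μ^6e^(−29.7μ), i.e. Gamma(7, 29.7).
Mode = (a−1)/b = 6/29.7 ≈ 0.202.

μ̂_MAP = 0.202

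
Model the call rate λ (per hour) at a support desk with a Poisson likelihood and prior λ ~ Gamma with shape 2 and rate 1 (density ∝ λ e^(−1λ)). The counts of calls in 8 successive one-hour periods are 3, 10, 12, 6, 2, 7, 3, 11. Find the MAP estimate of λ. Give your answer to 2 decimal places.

Σxᵢ = 3+10+12+6+2+7+3+11 = 54, with n = 8.
Posterior ∝ λe^(−1λ) · λ^54e^(−8λ) = λ^55e^(−9λ), i.e. Gamma(shape=56, rate=9).
The mode of a Gamma(a, b) with a ≥ 1 (shape–rate) is (a−1)/b = 55/9 ≈ 6.11.

λ̂_MAP = 6.11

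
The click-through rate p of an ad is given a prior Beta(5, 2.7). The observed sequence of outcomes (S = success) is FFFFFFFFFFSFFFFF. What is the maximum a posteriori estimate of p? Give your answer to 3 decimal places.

p̂_MAP = 0.230

Prior: Beta(5, 2.7).
Data: 1 success in 16 trials (from the sequence). The binomial likelihood contributes p(1−p)^15, so the posterior is Beta(5+1, 2.7+15) = Beta(6, 17.7).
For Beta(a, b) with a, b > 1 the mode is (a−1)/(a+b−2) = 5/21.7 ≈ 0.230.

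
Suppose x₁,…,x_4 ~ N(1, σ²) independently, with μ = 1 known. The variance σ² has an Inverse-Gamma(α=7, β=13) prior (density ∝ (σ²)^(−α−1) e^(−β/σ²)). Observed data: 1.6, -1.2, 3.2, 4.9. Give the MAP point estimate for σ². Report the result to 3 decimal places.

σ̂²_MAP = 2.563

Sum of squared deviations about the known mean: SS = (1.6−1)² + (-1.2−1)² + (3.2−1)² + (4.9−1)² = 25.25.
The Normal likelihood contributes (σ²)^(−n/2) exp(−SS/(2σ²)), so the posterior is Inverse-Gamma(α + n/2, β + SS/2) = Inverse-Gamma(9, 25.625).
The mode of Inverse-Gamma(a, b) is b/(a+1) = 25.625/10 ≈ 2.563.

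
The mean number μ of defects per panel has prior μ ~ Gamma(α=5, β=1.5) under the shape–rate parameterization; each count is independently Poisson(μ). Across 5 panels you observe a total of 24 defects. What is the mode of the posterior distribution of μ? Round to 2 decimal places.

Σxᵢ = 24, n = 5.
Posterior ∝ μ^4e^(−1.5μ) · μ^24e^(−5μ) = μ^28e^(−6.5μ), i.e. Gamma(shape=29, rate=6.5).
The mode of a Gamma(a, b) with a ≥ 1 (shape–rate) is (a−1)/b = 28/6.5 ≈ 4.31.

μ̂_MAP = 4.31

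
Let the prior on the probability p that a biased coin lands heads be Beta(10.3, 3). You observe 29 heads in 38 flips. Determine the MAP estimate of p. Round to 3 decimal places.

p̂_MAP = 0.777

Prior: Beta(10.3, 3).
Data: 29 successes in 38 trials. The binomial likelihood contributes p^29(1−p)^9, so the posterior is Beta(10.3+29, 3+9) = Beta(39.3, 12).
For Beta(a, b) with a, b > 1 the mode is (a−1)/(a+b−2) = 38.3/49.3 ≈ 0.777.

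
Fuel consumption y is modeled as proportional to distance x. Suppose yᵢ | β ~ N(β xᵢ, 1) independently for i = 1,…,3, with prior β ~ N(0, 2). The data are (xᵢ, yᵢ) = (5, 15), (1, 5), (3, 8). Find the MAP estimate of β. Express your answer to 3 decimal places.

log p(β | y) = −Σ(yᵢ − βxᵢ)²/(2·1) − β²/(2·2) + const.
Setting the derivative to zero: Σxᵢ(yᵢ − βxᵢ)/1 − β/2 = 0, so β = Σxᵢyᵢ / (Σxᵢ² + σ²/τ²).
Σxᵢyᵢ = 5·15 + 1·5 + 3·8 = 104; Σxᵢ² = 35; σ²/τ² = 0.5.
β̂_MAP = 104 / (35 + 0.5) = 104/35.5 ≈ 2.930.

β̂_MAP = 2.930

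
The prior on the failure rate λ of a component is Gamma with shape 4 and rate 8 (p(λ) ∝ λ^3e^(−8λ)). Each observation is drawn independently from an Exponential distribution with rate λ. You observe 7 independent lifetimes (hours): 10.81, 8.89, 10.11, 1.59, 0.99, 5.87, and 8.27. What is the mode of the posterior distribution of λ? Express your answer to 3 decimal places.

λ̂_MAP = 0.183

The Exponential(rate=λ) likelihood is ∝ λ^n e^(−λΣtᵢ). Here n = 7 and Σtᵢ = 10.81 + 8.89 + 10.11 + 1.59 + 0.99 + 5.87 + 8.27 = 46.53.
Posterior ∝ λ^3e^(−8λ) · λ^7e^(−46.53λ) = λ^10e^(−54.53λ), i.e. Gamma(11, 54.53).
Mode = (a−1)/b = 10/54.53 ≈ 0.183.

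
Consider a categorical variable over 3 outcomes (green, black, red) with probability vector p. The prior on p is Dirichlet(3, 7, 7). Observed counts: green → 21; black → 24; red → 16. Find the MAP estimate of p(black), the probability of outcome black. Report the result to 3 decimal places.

MAP estimate of p(black) = 0.400

The posterior is Dirichlet(αᵢ + nᵢ) = Dirichlet(24, 31, 23).
For a Dirichlet(a₁,…,a_K) with all aᵢ > 1, the mode has j-th component (aⱼ − 1)/(Σaᵢ − K).
Here Σaᵢ = 78 and K = 3, so p(black) = (31 − 1)/(78 − 3) = 30/75 ≈ 0.400.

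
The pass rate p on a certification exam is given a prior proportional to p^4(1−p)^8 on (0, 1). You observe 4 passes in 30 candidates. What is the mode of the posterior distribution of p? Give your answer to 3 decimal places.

p̂_MAP = 0.190

The prior density ∝ p^4(1−p)^8 is the kernel of Beta(5, 9).
Data: 4 successes in 30 trials. The binomial likelihood contributes p^4(1−p)^26, so the posterior is Beta(5+4, 9+26) = Beta(9, 35).
For Beta(a, b) with a, b > 1 the mode is (a−1)/(a+b−2) = 8/42 ≈ 0.190.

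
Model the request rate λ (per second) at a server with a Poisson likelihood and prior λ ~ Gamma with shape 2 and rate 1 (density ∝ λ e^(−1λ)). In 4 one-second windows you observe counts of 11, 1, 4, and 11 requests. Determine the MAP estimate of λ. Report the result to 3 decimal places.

λ̂_MAP = 5.600

Σxᵢ = 11+1+4+11 = 27, with n = 4.
Posterior ∝ λe^(−1λ) · λ^27e^(−4λ) = λ^28e^(−5λ), i.e. Gamma(shape=29, rate=5).
The mode of a Gamma(a, b) with a ≥ 1 (shape–rate) is (a−1)/b = 28/5 ≈ 5.600.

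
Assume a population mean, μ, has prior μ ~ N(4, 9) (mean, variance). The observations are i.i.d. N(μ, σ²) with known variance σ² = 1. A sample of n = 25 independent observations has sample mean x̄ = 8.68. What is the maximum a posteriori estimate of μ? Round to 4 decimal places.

n = 25, x̄ = 8.68.
For a Normal prior and Normal likelihood with known variance, the posterior is Normal; its mode equals its mean, the precision-weighted average.
Prior precision 1/σ₀² = 1/9; data precision n/σ² = 25/1 = 25.
μ̂ = ((1/9)·4 + 25·8.68) / (1/9 + 25) = (1957/9)/(226/9) = 1957/226 ≈ 8.6593.

μ̂_MAP = 8.6593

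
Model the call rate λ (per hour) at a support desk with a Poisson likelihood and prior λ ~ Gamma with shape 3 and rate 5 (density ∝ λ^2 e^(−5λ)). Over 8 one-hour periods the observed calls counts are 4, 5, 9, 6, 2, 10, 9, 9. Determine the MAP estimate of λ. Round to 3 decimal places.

Σxᵢ = 4+5+9+6+2+10+9+9 = 54, with n = 8.
Posterior ∝ λ^2e^(−5λ) · λ^54e^(−8λ) = λ^56e^(−13λ), i.e. Gamma(shape=57, rate=13).
The mode of a Gamma(a, b) with a ≥ 1 (shape–rate) is (a−1)/b = 56/13 ≈ 4.308.

λ̂_MAP = 4.308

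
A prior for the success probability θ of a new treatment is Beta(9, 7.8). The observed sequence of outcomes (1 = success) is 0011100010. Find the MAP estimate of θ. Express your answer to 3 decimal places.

θ̂_MAP = 0.484

Prior: Beta(9, 7.8).
Data: 4 successes in 10 trials (from the sequence). The binomial likelihood contributes θ^4(1−θ)^6, so the posterior is Beta(9+4, 7.8+6) = Beta(13, 13.8).
For Beta(a, b) with a, b > 1 the mode is (a−1)/(a+b−2) = 12/24.8 ≈ 0.484.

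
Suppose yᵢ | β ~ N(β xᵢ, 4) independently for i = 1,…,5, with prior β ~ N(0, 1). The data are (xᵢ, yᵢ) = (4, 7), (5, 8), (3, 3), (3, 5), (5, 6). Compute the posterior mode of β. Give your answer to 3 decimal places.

β̂_MAP = 1.386

log p(β | y) = −Σ(yᵢ − βxᵢ)²/(2·4) − β²/(2·1) + const.
Setting the derivative to zero: Σxᵢ(yᵢ − βxᵢ)/4 − β/1 = 0, so β = Σxᵢyᵢ / (Σxᵢ² + σ²/τ²).
Σxᵢyᵢ = 4·7 + 5·8 + 3·3 + 3·5 + 5·6 = 122; Σxᵢ² = 84; σ²/τ² = 4.
β̂_MAP = 122 / (84 + 4) = 122/88 ≈ 1.386.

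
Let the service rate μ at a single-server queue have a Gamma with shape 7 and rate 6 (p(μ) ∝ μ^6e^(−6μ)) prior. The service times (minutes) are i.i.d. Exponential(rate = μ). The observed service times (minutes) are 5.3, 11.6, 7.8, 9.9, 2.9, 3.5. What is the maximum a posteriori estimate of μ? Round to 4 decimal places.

The Exponential(rate=μ) likelihood is ∝ μ^n e^(−μΣtᵢ). Here n = 6 and Σtᵢ = 5.3 + 11.6 + 7.8 + 9.9 + 2.9 + 3.5 = 41.
Posterior ∝ μ^6e^(−6μ) · μ^6e^(−41μ) = μ^12e^(−47μ), i.e. Gamma(13, 47).
Mode = (a−1)/b = 12/47 ≈ 0.2553.

μ̂_MAP = 0.2553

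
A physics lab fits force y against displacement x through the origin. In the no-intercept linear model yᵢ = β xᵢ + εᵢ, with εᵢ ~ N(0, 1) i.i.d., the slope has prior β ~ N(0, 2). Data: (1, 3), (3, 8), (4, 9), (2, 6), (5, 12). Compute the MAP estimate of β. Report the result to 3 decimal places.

β̂_MAP = 2.432

log p(β | y) = −Σ(yᵢ − βxᵢ)²/(2·1) − β²/(2·2) + const.
Setting the derivative to zero: Σxᵢ(yᵢ − βxᵢ)/1 − β/2 = 0, so β = Σxᵢyᵢ / (Σxᵢ² + σ²/τ²).
Σxᵢyᵢ = 1·3 + 3·8 + 4·9 + 2·6 + 5·12 = 135; Σxᵢ² = 55; σ²/τ² = 0.5.
β̂_MAP = 135 / (55 + 0.5) = 135/55.5 ≈ 2.432.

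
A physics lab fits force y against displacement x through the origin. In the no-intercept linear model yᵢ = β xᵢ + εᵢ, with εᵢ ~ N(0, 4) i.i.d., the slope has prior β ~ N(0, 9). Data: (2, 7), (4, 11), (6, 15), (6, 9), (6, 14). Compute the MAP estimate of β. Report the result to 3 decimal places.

β̂_MAP = 2.227

log p(β | y) = −Σ(yᵢ − βxᵢ)²/(2·4) − β²/(2·9) + const.
Setting the derivative to zero: Σxᵢ(yᵢ − βxᵢ)/4 − β/9 = 0, so β = Σxᵢyᵢ / (Σxᵢ² + σ²/τ²).
Σxᵢyᵢ = 2·7 + 4·11 + 6·15 + 6·9 + 6·14 = 286; Σxᵢ² = 128; σ²/τ² = 4/9.
β̂_MAP = 286 / (128 + 4/9) = 286/(1156/9) = 1287/578 ≈ 2.227.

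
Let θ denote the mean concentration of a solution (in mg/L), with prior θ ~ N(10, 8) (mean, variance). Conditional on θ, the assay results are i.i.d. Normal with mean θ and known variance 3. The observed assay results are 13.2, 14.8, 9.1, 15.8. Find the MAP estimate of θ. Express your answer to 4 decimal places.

n = 4; x̄ = (13.2 + 14.8 + 9.1 + 15.8)/4 = 52.9/4 = 13.225.
For a Normal prior and Normal likelihood with known variance, the posterior is Normal; its mode equals its mean, the precision-weighted average.
Prior precision 1/σ₀² = 1/8 = 0.125; data precision n/σ² = 4/3.
θ̂ = (0.125·10 + (4/3)·13.225) / (0.125 + 4/3) = (1133/60)/(35/24) = 2266/175 ≈ 12.9486.

θ̂_MAP = 12.9486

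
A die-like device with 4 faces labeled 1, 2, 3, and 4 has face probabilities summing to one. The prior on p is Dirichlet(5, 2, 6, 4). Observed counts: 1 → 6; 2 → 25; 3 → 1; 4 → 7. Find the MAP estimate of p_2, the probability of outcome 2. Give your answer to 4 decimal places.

MAP estimate: 0.5000

The posterior is Dirichlet(αᵢ + nᵢ) = Dirichlet(11, 27, 7, 11).
For a Dirichlet(a₁,…,a_K) with all aᵢ > 1, the mode has j-th component (aⱼ − 1)/(Σaᵢ − K).
Here Σaᵢ = 56 and K = 4, so p_2 = (27 − 1)/(56 − 4) = 26/52 ≈ 0.5000.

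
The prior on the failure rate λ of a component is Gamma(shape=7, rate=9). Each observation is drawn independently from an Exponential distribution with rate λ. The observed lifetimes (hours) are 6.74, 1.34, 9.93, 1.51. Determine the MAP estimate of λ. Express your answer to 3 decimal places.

The Exponential(rate=λ) likelihood is ∝ λ^n e^(−λΣtᵢ). Here n = 4 and Σtᵢ = 6.74 + 1.34 + 9.93 + 1.51 = 19.52.
Posterior ∝ λ^6e^(−9λ) · λ^4e^(−19.52λ) = λ^10e^(−28.52λ), i.e. Gamma(11, 28.52).
Mode = (a−1)/b = 10/28.52 ≈ 0.351.

λ̂_MAP = 0.351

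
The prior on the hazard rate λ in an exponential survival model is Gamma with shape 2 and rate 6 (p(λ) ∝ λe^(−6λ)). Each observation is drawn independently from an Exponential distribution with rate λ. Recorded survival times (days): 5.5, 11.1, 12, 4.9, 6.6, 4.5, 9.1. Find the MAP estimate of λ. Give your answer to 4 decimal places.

The Exponential(rate=λ) likelihood is ∝ λ^n e^(−λΣtᵢ). Here n = 7 and Σtᵢ = 5.5 + 11.1 + 12 + 4.9 + 6.6 + 4.5 + 9.1 = 53.7.
Posterior ∝ λe^(−6λ) · λ^7e^(−53.7λ) = λ^8e^(−59.7λ), i.e. Gamma(9, 59.7).
Mode = (a−1)/b = 8/59.7 ≈ 0.1340.

λ̂_MAP = 0.1340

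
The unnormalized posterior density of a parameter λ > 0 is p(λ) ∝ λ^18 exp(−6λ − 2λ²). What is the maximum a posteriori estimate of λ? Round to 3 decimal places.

λ̂_MAP = 1.500

ℓ'(λ) = 18/λ − 6 − 4λ. Setting this to zero and multiplying by λ: 4λ² + 6λ − 18 = 0.
λ = (−6 + √(6² + 4·4·18)) / (2·4) = (−6 + √324) / 8 = (−6 + 18)/8 = 3/2.
ℓ''(λ) = −18/λ² − 4 < 0, confirming a maximum.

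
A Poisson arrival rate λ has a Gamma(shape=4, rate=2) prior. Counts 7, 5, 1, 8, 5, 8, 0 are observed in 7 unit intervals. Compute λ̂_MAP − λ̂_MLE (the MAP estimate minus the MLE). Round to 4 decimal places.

MAP − MLE = -0.7460

Σxᵢ = 34. Posterior is Gamma(38, 9); MAP = (38−1)/9 = 37/9 ≈ 4.11111.
MLE = x̄ = 34/7 ≈ 4.85714.
Difference = 37/9 − 34/7 = -47/63 ≈ -0.7460.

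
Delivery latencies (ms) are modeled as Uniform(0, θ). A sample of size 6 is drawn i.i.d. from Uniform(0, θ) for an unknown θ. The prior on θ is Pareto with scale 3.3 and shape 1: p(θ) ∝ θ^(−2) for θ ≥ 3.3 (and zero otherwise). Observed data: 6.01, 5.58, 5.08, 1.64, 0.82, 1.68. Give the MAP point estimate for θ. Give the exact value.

θ̂_MAP = 6.01

The Uniform(0, θ) likelihood is θ^(−n) for θ ≥ max(xᵢ), zero otherwise. Here max(xᵢ) = 6.01.
Posterior ∝ θ^(−2) · θ^(−6) = θ^(−8) on θ ≥ max(3.3, 6.01) = 6.01.
This density is strictly decreasing in θ, so the posterior mode lies at the lower boundary of the support.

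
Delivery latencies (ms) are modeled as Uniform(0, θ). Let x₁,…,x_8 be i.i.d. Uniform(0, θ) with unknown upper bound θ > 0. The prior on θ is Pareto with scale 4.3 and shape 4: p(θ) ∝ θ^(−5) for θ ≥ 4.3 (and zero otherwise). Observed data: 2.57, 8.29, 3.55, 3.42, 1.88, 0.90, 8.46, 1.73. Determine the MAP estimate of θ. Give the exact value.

The Uniform(0, θ) likelihood is θ^(−n) for θ ≥ max(xᵢ), zero otherwise. Here max(xᵢ) = 8.46.
Posterior ∝ θ^(−5) · θ^(−8) = θ^(−13) on θ ≥ max(4.3, 8.46) = 8.46.
This density is strictly decreasing in θ, so the posterior mode lies at the lower boundary of the support.

θ̂_MAP = 8.46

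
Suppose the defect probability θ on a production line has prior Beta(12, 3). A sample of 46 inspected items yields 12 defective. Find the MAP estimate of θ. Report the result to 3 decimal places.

Prior: Beta(12, 3).
Data: 12 successes in 46 trials. The binomial likelihood contributes θ^12(1−θ)^34, so the posterior is Beta(12+12, 3+34) = Beta(24, 37).
For Beta(a, b) with a, b > 1 the mode is (a−1)/(a+b−2) = 23/59 ≈ 0.390.

θ̂_MAP = 0.390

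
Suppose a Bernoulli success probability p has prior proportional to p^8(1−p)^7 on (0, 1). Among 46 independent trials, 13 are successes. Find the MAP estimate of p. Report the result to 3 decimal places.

The prior density ∝ p^8(1−p)^7 is the kernel of Beta(9, 8).
Data: 13 successes in 46 trials. The binomial likelihood contributes p^13(1−p)^33, so the posterior is Beta(9+13, 8+33) = Beta(22, 41).
For Beta(a, b) with a, b > 1 the mode is (a−1)/(a+b−2) = 21/61 ≈ 0.344.

p̂_MAP = 0.344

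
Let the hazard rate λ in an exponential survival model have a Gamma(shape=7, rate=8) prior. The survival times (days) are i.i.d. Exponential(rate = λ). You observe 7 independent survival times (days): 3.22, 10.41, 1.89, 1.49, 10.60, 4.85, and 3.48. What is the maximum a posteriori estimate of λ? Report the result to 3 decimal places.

λ̂_MAP = 0.296

The Exponential(rate=λ) likelihood is ∝ λ^n e^(−λΣtᵢ). Here n = 7 and Σtᵢ = 3.22 + 10.41 + 1.89 + 1.49 + 10.60 + 4.85 + 3.48 = 35.94.
Posterior ∝ λ^6e^(−8λ) · λ^7e^(−35.94λ) = λ^13e^(−43.94λ), i.e. Gamma(14, 43.94).
Mode = (a−1)/b = 13/43.94 ≈ 0.296.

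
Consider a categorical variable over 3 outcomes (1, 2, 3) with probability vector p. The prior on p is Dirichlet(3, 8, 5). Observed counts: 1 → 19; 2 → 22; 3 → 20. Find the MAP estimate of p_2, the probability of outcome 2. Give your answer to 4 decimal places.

The posterior is Dirichlet(αᵢ + nᵢ) = Dirichlet(22, 30, 25).
For a Dirichlet(a₁,…,a_K) with all aᵢ > 1, the mode has j-th component (aⱼ − 1)/(Σaᵢ − K).
Here Σaᵢ = 77 and K = 3, so p_2 = (30 − 1)/(77 − 3) = 29/74 ≈ 0.3919.

MAP estimate: 0.3919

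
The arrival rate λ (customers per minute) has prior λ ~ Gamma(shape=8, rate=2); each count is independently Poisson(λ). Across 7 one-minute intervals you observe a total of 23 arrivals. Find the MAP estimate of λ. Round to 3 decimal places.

λ̂_MAP = 3.333

Σxᵢ = 23, n = 7.
Posterior ∝ λ^7e^(−2λ) · λ^23e^(−7λ) = λ^30e^(−9λ), i.e. Gamma(shape=31, rate=9).
The mode of a Gamma(a, b) with a ≥ 1 (shape–rate) is (a−1)/b = 30/9 ≈ 3.333.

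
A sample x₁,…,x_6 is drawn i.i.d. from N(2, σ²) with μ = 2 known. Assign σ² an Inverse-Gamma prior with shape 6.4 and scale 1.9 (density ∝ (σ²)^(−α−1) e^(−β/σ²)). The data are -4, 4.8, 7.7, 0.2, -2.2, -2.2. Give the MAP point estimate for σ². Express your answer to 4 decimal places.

Sum of squared deviations about the known mean: SS = (-4−2)² + (4.8−2)² + (7.7−2)² + (0.2−2)² + (-2.2−2)² + (-2.2−2)² = 114.85.
The Normal likelihood contributes (σ²)^(−n/2) exp(−SS/(2σ²)), so the posterior is Inverse-Gamma(α + n/2, β + SS/2) = Inverse-Gamma(9.4, 59.325).
The mode of Inverse-Gamma(a, b) is b/(a+1) = 59.325/10.4 ≈ 5.7043.

σ̂²_MAP = 5.7043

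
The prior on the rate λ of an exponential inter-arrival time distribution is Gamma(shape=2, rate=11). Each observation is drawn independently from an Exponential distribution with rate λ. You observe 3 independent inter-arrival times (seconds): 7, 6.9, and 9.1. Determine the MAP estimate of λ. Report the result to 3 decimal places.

λ̂_MAP = 0.118

The Exponential(rate=λ) likelihood is ∝ λ^n e^(−λΣtᵢ). Here n = 3 and Σtᵢ = 7 + 6.9 + 9.1 = 23.
Posterior ∝ λe^(−11λ) · λ^3e^(−23λ) = λ^4e^(−34λ), i.e. Gamma(5, 34).
Mode = (a−1)/b = 4/34 ≈ 0.118.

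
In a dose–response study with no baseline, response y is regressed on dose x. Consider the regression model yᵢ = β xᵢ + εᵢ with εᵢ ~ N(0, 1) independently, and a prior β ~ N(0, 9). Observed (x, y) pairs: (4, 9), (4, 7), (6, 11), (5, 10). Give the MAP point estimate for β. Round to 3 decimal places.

β̂_MAP = 1.933

log p(β | y) = −Σ(yᵢ − βxᵢ)²/(2·1) − β²/(2·9) + const.
Setting the derivative to zero: Σxᵢ(yᵢ − βxᵢ)/1 − β/9 = 0, so β = Σxᵢyᵢ / (Σxᵢ² + σ²/τ²).
Σxᵢyᵢ = 4·9 + 4·7 + 6·11 + 5·10 = 180; Σxᵢ² = 93; σ²/τ² = 1/9.
β̂_MAP = 180 / (93 + 1/9) = 180/(838/9) = 810/419 ≈ 1.933.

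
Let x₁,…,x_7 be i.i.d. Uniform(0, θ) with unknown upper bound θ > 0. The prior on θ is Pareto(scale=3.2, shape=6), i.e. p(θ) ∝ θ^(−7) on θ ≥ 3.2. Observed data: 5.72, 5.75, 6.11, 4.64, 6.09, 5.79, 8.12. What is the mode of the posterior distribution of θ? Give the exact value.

θ̂_MAP = 8.12

The Uniform(0, θ) likelihood is θ^(−n) for θ ≥ max(xᵢ), zero otherwise. Here max(xᵢ) = 8.12.
Posterior ∝ θ^(−7) · θ^(−7) = θ^(−14) on θ ≥ max(3.2, 8.12) = 8.12.
This density is strictly decreasing in θ, so the posterior mode lies at the lower boundary of the support.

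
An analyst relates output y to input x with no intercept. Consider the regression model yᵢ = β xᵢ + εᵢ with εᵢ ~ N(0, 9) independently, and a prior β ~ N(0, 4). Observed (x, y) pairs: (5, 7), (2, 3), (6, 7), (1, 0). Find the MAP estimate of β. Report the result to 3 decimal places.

log p(β | y) = −Σ(yᵢ − βxᵢ)²/(2·9) − β²/(2·4) + const.
Setting the derivative to zero: Σxᵢ(yᵢ − βxᵢ)/9 − β/4 = 0, so β = Σxᵢyᵢ / (Σxᵢ² + σ²/τ²).
Σxᵢyᵢ = 5·7 + 2·3 + 6·7 + 1·0 = 83; Σxᵢ² = 66; σ²/τ² = 2.25.
β̂_MAP = 83 / (66 + 2.25) = 83/68.25 ≈ 1.216.

β̂_MAP = 1.216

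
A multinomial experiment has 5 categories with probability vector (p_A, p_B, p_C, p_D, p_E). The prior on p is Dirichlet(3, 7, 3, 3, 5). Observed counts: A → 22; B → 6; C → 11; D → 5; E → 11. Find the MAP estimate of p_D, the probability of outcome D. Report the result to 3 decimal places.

The posterior is Dirichlet(αᵢ + nᵢ) = Dirichlet(25, 13, 14, 8, 16).
For a Dirichlet(a₁,…,a_K) with all aᵢ > 1, the mode has j-th component (aⱼ − 1)/(Σaᵢ − K).
Here Σaᵢ = 76 and K = 5, so p_D = (8 − 1)/(76 − 5) = 7/71 ≈ 0.099.

MAP estimate of p_D = 0.099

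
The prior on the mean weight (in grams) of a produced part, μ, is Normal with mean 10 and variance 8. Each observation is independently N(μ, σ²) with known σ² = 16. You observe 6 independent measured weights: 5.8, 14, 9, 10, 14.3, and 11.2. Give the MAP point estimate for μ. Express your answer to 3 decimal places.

n = 6; x̄ = (5.8 + 14 + 9 + 10 + 14.3 + 11.2)/6 = 64.3/6 = 643/60 ≈ 10.7167.
For a Normal prior and Normal likelihood with known variance, the posterior is Normal; its mode equals its mean, the precision-weighted average.
Prior precision 1/σ₀² = 1/8 = 0.125; data precision n/σ² = 6/16 = 0.375.
μ̂ = (0.125·10 + 0.375·(643/60)) / (0.125 + 0.375) = 5.26875/0.5 = 10.5375 ≈ 10.538.

μ̂_MAP = 10.538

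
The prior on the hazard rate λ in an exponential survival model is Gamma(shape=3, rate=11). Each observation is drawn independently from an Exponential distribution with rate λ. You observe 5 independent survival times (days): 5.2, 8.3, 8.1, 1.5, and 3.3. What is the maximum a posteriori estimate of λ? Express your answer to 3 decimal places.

The Exponential(rate=λ) likelihood is ∝ λ^n e^(−λΣtᵢ). Here n = 5 and Σtᵢ = 5.2 + 8.3 + 8.1 + 1.5 + 3.3 = 26.4.
Posterior ∝ λ^2e^(−11λ) · λ^5e^(−26.4λ) = λ^7e^(−37.4λ), i.e. Gamma(8, 37.4).
Mode = (a−1)/b = 7/37.4 ≈ 0.187.

λ̂_MAP = 0.187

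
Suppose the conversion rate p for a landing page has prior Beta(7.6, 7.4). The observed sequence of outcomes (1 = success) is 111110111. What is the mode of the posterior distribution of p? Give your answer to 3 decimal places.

Prior: Beta(7.6, 7.4).
Data: 8 successes in 9 trials (from the sequence). The binomial likelihood contributes p^8(1−p)^1, so the posterior is Beta(7.6+8, 7.4+1) = Beta(15.6, 8.4).
For Beta(a, b) with a, b > 1 the mode is (a−1)/(a+b−2) = 14.6/22 ≈ 0.664.

p̂_MAP = 0.664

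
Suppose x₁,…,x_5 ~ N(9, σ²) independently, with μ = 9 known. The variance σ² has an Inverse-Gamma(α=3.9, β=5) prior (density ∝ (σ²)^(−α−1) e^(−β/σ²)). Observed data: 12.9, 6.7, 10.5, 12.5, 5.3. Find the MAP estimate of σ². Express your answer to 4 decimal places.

Sum of squared deviations about the known mean: SS = (12.9−9)² + (6.7−9)² + (10.5−9)² + (12.5−9)² + (5.3−9)² = 48.69.
The Normal likelihood contributes (σ²)^(−n/2) exp(−SS/(2σ²)), so the posterior is Inverse-Gamma(α + n/2, β + SS/2) = Inverse-Gamma(6.4, 29.345).
The mode of Inverse-Gamma(a, b) is b/(a+1) = 29.345/7.4 ≈ 3.9655.

σ̂²_MAP = 3.9655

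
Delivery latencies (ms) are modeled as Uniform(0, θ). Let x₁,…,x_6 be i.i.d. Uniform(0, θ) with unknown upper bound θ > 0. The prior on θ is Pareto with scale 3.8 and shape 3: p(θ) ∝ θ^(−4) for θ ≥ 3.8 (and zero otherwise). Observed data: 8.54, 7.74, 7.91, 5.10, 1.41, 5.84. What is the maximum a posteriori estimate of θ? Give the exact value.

The Uniform(0, θ) likelihood is θ^(−n) for θ ≥ max(xᵢ), zero otherwise. Here max(xᵢ) = 8.54.
Posterior ∝ θ^(−4) · θ^(−6) = θ^(−10) on θ ≥ max(3.8, 8.54) = 8.54.
This density is strictly decreasing in θ, so the posterior mode lies at the lower boundary of the support.

θ̂_MAP = 8.54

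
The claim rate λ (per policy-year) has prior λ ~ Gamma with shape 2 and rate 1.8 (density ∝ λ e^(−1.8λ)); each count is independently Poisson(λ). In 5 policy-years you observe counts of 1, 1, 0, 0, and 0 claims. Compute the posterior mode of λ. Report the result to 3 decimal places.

Σxᵢ = 1+1+0+0+0 = 2, with n = 5.
Posterior ∝ λe^(−1.8λ) · λ^2e^(−5λ) = λ^3e^(−6.8λ), i.e. Gamma(shape=4, rate=6.8).
The mode of a Gamma(a, b) with a ≥ 1 (shape–rate) is (a−1)/b = 3/6.8 ≈ 0.441.

λ̂_MAP = 0.441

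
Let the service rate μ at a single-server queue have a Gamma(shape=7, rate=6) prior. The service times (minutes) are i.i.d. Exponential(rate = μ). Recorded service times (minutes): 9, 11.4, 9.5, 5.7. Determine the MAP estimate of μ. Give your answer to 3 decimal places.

μ̂_MAP = 0.240

The Exponential(rate=μ) likelihood is ∝ μ^n e^(−μΣtᵢ). Here n = 4 and Σtᵢ = 9 + 11.4 + 9.5 + 5.7 = 35.6.
Posterior ∝ μ^6e^(−6μ) · μ^4e^(−35.6μ) = μ^10e^(−41.6μ), i.e. Gamma(11, 41.6).
Mode = (a−1)/b = 10/41.6 ≈ 0.240.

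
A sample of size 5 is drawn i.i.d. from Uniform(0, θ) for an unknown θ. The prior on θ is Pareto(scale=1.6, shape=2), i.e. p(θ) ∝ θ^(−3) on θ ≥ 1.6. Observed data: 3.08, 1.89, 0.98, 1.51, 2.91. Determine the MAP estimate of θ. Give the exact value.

The Uniform(0, θ) likelihood is θ^(−n) for θ ≥ max(xᵢ), zero otherwise. Here max(xᵢ) = 3.08.
Posterior ∝ θ^(−3) · θ^(−5) = θ^(−8) on θ ≥ max(1.6, 3.08) = 3.08.
This density is strictly decreasing in θ, so the posterior mode lies at the lower boundary of the support.

θ̂_MAP = 3.08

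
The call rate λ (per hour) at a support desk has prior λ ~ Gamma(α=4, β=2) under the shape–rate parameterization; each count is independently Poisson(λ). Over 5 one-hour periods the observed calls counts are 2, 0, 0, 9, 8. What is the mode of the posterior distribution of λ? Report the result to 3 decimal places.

Σxᵢ = 2+0+0+9+8 = 19, with n = 5.
Posterior ∝ λ^3e^(−2λ) · λ^19e^(−5λ) = λ^22e^(−7λ), i.e. Gamma(shape=23, rate=7).
The mode of a Gamma(a, b) with a ≥ 1 (shape–rate) is (a−1)/b = 22/7 ≈ 3.143.

λ̂_MAP = 3.143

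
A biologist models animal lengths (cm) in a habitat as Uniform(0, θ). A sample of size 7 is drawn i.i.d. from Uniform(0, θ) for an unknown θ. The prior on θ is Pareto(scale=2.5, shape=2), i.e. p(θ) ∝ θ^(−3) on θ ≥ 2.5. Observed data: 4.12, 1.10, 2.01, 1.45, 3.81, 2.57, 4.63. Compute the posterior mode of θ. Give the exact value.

The Uniform(0, θ) likelihood is θ^(−n) for θ ≥ max(xᵢ), zero otherwise. Here max(xᵢ) = 4.63.
Posterior ∝ θ^(−3) · θ^(−7) = θ^(−10) on θ ≥ max(2.5, 4.63) = 4.63.
This density is strictly decreasing in θ, so the posterior mode lies at the lower boundary of the support.

θ̂_MAP = 4.63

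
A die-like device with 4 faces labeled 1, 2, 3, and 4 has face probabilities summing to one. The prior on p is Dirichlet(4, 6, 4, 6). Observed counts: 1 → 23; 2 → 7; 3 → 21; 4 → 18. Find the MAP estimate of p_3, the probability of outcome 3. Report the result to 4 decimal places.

The posterior is Dirichlet(αᵢ + nᵢ) = Dirichlet(27, 13, 25, 24).
For a Dirichlet(a₁,…,a_K) with all aᵢ > 1, the mode has j-th component (aⱼ − 1)/(Σaᵢ − K).
Here Σaᵢ = 89 and K = 4, so p_3 = (25 − 1)/(89 − 4) = 24/85 ≈ 0.2824.

MAP estimate: 0.2824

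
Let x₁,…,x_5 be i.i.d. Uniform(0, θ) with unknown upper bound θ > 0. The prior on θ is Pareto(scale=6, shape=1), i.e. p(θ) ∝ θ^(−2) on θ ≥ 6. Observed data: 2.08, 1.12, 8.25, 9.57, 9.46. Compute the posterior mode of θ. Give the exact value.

θ̂_MAP = 9.57

The Uniform(0, θ) likelihood is θ^(−n) for θ ≥ max(xᵢ), zero otherwise. Here max(xᵢ) = 9.57.
Posterior ∝ θ^(−2) · θ^(−5) = θ^(−7) on θ ≥ max(6, 9.57) = 9.57.
This density is strictly decreasing in θ, so the posterior mode lies at the lower boundary of the support.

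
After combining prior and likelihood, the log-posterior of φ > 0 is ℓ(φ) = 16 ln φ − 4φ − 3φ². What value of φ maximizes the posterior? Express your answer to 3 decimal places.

φ̂_MAP = 1.333

ℓ'(φ) = 16/φ − 4 − 6φ. Setting this to zero and multiplying by φ: 6φ² + 4φ − 16 = 0.
φ = (−4 + √(4² + 4·6·16)) / (2·6) = (−4 + √400) / 12 = (−4 + 20)/12 = 4/3.
ℓ''(φ) = −16/φ² − 6 < 0, confirming a maximum.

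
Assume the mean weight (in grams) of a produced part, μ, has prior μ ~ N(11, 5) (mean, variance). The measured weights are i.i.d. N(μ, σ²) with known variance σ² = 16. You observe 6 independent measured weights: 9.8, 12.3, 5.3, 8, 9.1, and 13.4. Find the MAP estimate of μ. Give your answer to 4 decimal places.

n = 6; x̄ = (9.8 + 12.3 + 5.3 + 8 + 9.1 + 13.4)/6 = 57.9/6 = 9.65.
For a Normal prior and Normal likelihood with known variance, the posterior is Normal; its mode equals its mean, the precision-weighted average.
Prior precision 1/σ₀² = 1/5 = 0.2; data precision n/σ² = 6/16 = 0.375.
μ̂ = (0.2·11 + 0.375·9.65) / (0.2 + 0.375) = 5.81875/0.575 = 931/92 ≈ 10.1196.

μ̂_MAP = 10.1196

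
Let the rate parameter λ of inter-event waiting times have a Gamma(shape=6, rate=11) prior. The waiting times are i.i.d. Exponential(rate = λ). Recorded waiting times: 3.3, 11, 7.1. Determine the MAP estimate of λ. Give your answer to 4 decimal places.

λ̂_MAP = 0.2469

The Exponential(rate=λ) likelihood is ∝ λ^n e^(−λΣtᵢ). Here n = 3 and Σtᵢ = 3.3 + 11 + 7.1 = 21.4.
Posterior ∝ λ^5e^(−11λ) · λ^3e^(−21.4λ) = λ^8e^(−32.4λ), i.e. Gamma(9, 32.4).
Mode = (a−1)/b = 8/32.4 ≈ 0.2469.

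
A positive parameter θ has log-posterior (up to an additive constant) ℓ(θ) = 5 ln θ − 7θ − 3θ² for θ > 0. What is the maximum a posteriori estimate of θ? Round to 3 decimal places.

θ̂_MAP = 0.500

ℓ'(θ) = 5/θ − 7 − 6θ. Setting this to zero and multiplying by θ: 6θ² + 7θ − 5 = 0.
θ = (−7 + √(7² + 4·6·5)) / (2·6) = (−7 + √169) / 12 = (−7 + 13)/12 = 1/2.
ℓ''(θ) = −5/θ² − 6 < 0, confirming a maximum.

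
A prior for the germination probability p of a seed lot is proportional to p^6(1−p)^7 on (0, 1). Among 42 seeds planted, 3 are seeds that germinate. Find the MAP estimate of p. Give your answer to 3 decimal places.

p̂_MAP = 0.164

The prior density ∝ p^6(1−p)^7 is the kernel of Beta(7, 8).
Data: 3 successes in 42 trials. The binomial likelihood contributes p^3(1−p)^39, so the posterior is Beta(7+3, 8+39) = Beta(10, 47).
For Beta(a, b) with a, b > 1 the mode is (a−1)/(a+b−2) = 9/55 ≈ 0.164.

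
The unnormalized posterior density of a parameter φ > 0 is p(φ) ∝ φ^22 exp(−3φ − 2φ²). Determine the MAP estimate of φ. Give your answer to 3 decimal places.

φ̂_MAP = 2.000

ℓ'(φ) = 22/φ − 3 − 4φ. Setting this to zero and multiplying by φ: 4φ² + 3φ − 22 = 0.
φ = (−3 + √(3² + 4·4·22)) / (2·4) = (−3 + √361) / 8 = (−3 + 19)/8 = 2.
ℓ''(φ) = −22/φ² − 4 < 0, confirming a maximum.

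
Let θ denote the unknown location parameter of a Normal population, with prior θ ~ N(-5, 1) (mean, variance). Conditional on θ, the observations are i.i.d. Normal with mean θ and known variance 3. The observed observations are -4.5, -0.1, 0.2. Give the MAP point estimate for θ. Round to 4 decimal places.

θ̂_MAP = -3.2333

n = 3; x̄ = ((-4.5) + (-0.1) + 0.2)/3 = -4.4/3 = -22/15 ≈ -1.4667.
For a Normal prior and Normal likelihood with known variance, the posterior is Normal; its mode equals its mean, the precision-weighted average.
Prior precision 1/σ₀² = 1/1 = 1; data precision n/σ² = 3/3 = 1.
θ̂ = (1·(-5) + 1·(-22/15)) / (1 + 1) = (-97/15)/2 = -97/30 ≈ -3.2333.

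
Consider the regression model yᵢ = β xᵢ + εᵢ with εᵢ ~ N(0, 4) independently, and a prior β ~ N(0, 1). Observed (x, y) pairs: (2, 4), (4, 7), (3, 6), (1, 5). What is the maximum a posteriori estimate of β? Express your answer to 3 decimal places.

log p(β | y) = −Σ(yᵢ − βxᵢ)²/(2·4) − β²/(2·1) + const.
Setting the derivative to zero: Σxᵢ(yᵢ − βxᵢ)/4 − β/1 = 0, so β = Σxᵢyᵢ / (Σxᵢ² + σ²/τ²).
Σxᵢyᵢ = 2·4 + 4·7 + 3·6 + 1·5 = 59; Σxᵢ² = 30; σ²/τ² = 4.
β̂_MAP = 59 / (30 + 4) = 59/34 ≈ 1.735.

β̂_MAP = 1.735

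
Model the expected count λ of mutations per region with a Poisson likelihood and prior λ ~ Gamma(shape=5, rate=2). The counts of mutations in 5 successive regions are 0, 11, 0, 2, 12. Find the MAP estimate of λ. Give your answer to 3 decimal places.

λ̂_MAP = 4.143

Σxᵢ = 0+11+0+2+12 = 25, with n = 5.
Posterior ∝ λ^4e^(−2λ) · λ^25e^(−5λ) = λ^29e^(−7λ), i.e. Gamma(shape=30, rate=7).
The mode of a Gamma(a, b) with a ≥ 1 (shape–rate) is (a−1)/b = 29/7 ≈ 4.143.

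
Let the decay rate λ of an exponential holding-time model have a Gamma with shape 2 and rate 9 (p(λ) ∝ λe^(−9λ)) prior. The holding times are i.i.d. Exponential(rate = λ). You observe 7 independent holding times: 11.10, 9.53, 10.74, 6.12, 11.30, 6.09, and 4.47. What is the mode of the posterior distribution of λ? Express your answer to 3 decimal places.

λ̂_MAP = 0.117

The Exponential(rate=λ) likelihood is ∝ λ^n e^(−λΣtᵢ). Here n = 7 and Σtᵢ = 11.10 + 9.53 + 10.74 + 6.12 + 11.30 + 6.09 + 4.47 = 59.35.
Posterior ∝ λe^(−9λ) · λ^7e^(−59.35λ) = λ^8e^(−68.35λ), i.e. Gamma(9, 68.35).
Mode = (a−1)/b = 8/68.35 ≈ 0.117.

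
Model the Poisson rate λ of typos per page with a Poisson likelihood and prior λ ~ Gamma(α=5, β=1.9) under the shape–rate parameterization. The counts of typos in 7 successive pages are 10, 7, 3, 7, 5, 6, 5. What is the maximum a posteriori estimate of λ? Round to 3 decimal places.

λ̂_MAP = 5.281

Σxᵢ = 10+7+3+7+5+6+5 = 43, with n = 7.
Posterior ∝ λ^4e^(−1.9λ) · λ^43e^(−7λ) = λ^47e^(−8.9λ), i.e. Gamma(shape=48, rate=8.9).
The mode of a Gamma(a, b) with a ≥ 1 (shape–rate) is (a−1)/b = 47/8.9 ≈ 5.281.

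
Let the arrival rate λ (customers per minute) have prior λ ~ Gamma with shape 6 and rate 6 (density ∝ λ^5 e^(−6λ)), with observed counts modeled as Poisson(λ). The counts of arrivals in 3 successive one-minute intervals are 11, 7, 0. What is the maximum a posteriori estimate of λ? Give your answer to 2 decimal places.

λ̂_MAP = 2.56

Σxᵢ = 11+7+0 = 18, with n = 3.
Posterior ∝ λ^5e^(−6λ) · λ^18e^(−3λ) = λ^23e^(−9λ), i.e. Gamma(shape=24, rate=9).
The mode of a Gamma(a, b) with a ≥ 1 (shape–rate) is (a−1)/b = 23/9 ≈ 2.56.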